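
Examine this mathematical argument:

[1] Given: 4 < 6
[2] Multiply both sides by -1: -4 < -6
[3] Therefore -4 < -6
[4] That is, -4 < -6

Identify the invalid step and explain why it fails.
Step 2: Multiply both sides by -1: -4 < -6

Step 2 multiplies both sides by -1 but fails to reverse the inequality sign. When multiplying (or dividing) an inequality by a negative number, the direction must be reversed. Since 4 < 6, we should get -4 > -6, i.e., -4 > -6.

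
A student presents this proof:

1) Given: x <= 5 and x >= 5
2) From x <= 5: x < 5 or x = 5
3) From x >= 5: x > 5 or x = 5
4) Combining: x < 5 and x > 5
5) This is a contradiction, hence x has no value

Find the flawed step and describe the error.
Step 4: Combining: x < 5 and x > 5

Step 4 incorrectly combines the conditions. From x <= 5 and x >= 5, the intersection is x = 5. The error treats the 'or' cases as 'and' requirements. The correct conclusion is that x = 5 is the unique solution, not that no solution exists.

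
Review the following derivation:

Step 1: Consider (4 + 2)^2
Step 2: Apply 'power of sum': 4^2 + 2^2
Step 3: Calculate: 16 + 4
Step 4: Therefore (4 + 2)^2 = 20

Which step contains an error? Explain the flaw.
Step 2: Apply 'power of sum': 4^2 + 2^2

Step 2 incorrectly applies a non-existent rule '(a+b)^n = a^n + b^n'. This is false in general. The correct expansion uses the binomial theorem. The actual value is (4 + 2)^2 = 6^2 = 36, not 20.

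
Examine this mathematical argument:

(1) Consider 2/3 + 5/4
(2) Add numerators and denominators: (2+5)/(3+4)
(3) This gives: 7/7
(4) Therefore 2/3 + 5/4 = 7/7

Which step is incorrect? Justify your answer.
Step 2: Add numerators and denominators: (2+5)/(3+4)

Step 2 incorrectly adds fractions by separately adding numerators and denominators. This is wrong. The correct method requires a common denominator: 2/3 + 5/4 = (2×4 + 5×3)/(3×4) = 23/12 = 23/12. The method used gives 7/7, which is different.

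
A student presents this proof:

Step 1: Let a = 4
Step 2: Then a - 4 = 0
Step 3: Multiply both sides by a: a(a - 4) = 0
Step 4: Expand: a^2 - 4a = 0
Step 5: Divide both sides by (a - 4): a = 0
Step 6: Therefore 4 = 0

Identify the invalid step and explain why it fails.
Step 5: Divide both sides by (a - 4): a = 0

Step 5 divides both sides by (a - 4). However, since a = 4, we have (a - 4) = 0. Division by zero is undefined, making this step invalid.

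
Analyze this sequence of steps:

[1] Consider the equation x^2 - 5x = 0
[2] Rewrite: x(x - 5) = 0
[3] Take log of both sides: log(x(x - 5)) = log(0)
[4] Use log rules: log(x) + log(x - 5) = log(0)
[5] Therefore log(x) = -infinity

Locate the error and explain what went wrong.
Step 3: Take log of both sides: log(x(x - 5)) = log(0)

Step 3 takes the logarithm of both sides, resulting in log(0) on the right side. The logarithm is only defined for positive numbers; log(0) is undefined (approaches negative infinity). This operation is invalid.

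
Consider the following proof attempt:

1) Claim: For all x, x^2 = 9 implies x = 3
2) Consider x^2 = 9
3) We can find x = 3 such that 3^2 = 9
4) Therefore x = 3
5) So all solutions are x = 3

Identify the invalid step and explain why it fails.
Step 4: Therefore x = 3

Step 4 incorrectly concludes that x = 3 is the only solution. The proof shows that x = 3 is A solution (existence), but does not show it is the ONLY solution (uniqueness). In fact, x = -3 is also a solution since (-3)^2 = 9. Finding one solution doesn't prove there are no others.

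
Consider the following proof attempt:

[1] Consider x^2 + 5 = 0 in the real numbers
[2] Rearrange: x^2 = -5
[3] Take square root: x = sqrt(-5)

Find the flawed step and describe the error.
Step 3: Take square root: x = sqrt(-5)

Step 3 takes the square root of -5, which is negative. In the real number system, the square root of a negative number is undefined. The equation x^2 + 5 = 0 has no real solutions. Square roots of negative numbers only exist in the complex numbers.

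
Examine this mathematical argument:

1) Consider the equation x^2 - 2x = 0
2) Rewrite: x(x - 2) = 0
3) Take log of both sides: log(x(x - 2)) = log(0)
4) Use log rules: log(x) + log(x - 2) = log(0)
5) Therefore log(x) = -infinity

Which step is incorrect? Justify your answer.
Step 3: Take log of both sides: log(x(x - 2)) = log(0)

Step 3 takes the logarithm of both sides, resulting in log(0) on the right side. The logarithm is only defined for positive numbers; log(0) is undefined (approaches negative infinity). This operation is invalid.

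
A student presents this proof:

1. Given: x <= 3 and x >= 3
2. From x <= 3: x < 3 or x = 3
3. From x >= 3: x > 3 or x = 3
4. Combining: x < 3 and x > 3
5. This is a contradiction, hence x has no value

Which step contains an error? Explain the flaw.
Step 4: Combining: x < 3 and x > 3

Step 4 incorrectly combines the conditions. From x <= 3 and x >= 3, the intersection is x = 3. The error treats the 'or' cases as 'and' requirements. The correct conclusion is that x = 3 is the unique solution, not that no solution exists.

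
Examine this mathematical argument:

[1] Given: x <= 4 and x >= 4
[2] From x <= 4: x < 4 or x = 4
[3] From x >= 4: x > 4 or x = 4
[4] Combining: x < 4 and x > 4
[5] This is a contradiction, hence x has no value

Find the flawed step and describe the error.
Step 4: Combining: x < 4 and x > 4

Step 4 incorrectly combines the conditions. From x <= 4 and x >= 4, the intersection is x = 4. The error treats the 'or' cases as 'and' requirements. The correct conclusion is that x = 4 is the unique solution, not that no solution exists.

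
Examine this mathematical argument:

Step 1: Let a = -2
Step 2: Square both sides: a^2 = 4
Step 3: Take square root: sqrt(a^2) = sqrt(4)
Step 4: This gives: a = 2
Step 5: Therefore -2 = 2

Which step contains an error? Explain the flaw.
Step 4: This gives: a = 2

Step 4 incorrectly states that sqrt(a^2) = a. The correct identity is sqrt(a^2) = |a|. Since a = -2 < 0, we have sqrt(a^2) = |-2| = 2, not a = -2.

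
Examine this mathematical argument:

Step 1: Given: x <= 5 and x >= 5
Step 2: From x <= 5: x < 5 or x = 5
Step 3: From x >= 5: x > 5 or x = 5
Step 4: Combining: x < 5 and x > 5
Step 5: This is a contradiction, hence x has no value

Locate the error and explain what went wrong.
Step 4: Combining: x < 5 and x > 5

Step 4 incorrectly combines the conditions. From x <= 5 and x >= 5, the intersection is x = 5. The error treats the 'or' cases as 'and' requirements. The correct conclusion is that x = 5 is the unique solution, not that no solution exists.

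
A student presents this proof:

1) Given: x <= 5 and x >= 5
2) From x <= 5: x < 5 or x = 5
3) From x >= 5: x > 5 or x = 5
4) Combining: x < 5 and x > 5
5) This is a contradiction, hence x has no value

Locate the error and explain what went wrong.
Step 4: Combining: x < 5 and x > 5

Step 4 incorrectly combines the conditions. From x <= 5 and x >= 5, the intersection is x = 5. The error treats the 'or' cases as 'and' requirements. The correct conclusion is that x = 5 is the unique solution, not that no solution exists.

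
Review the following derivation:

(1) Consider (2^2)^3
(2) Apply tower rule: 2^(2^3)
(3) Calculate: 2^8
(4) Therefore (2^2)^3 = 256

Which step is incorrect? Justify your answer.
Step 2: Apply tower rule: 2^(2^3)

Step 2 incorrectly states that (a^b)^c = a^(b^c). The correct rule is (a^b)^c = a^(b×c). The actual value is (2^2)^3 = 2^6 = 64, not 2^8 = 256.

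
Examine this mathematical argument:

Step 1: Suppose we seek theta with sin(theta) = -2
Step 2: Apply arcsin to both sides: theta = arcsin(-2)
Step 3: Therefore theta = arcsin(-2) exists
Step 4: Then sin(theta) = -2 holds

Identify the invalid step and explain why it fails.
Step 2: Apply arcsin to both sides: theta = arcsin(-2)

Step 2 applies arcsin to -2. However, arcsin(x) is only defined for x in [-1, 1] because sin(theta) can only produce values in that range. Since |-2| > 1, arcsin(-2) is undefined. There is no angle whose sine equals -2.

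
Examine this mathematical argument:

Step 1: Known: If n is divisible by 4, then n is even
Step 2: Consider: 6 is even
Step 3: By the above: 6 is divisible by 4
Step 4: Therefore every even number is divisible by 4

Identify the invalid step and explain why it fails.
Step 3: By the above: 6 is divisible by 4

Step 3 commits the fallacy of affirming the consequent. The known fact 'divisible by 4 → even' does NOT imply 'even → divisible by 4'. That would be the converse, which is false. For example, 6 is even but 6 ÷ 4 = 1.50, which is not an integer.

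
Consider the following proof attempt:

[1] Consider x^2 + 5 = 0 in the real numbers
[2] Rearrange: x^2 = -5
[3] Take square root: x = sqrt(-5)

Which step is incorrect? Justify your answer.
Step 3: Take square root: x = sqrt(-5)

Step 3 takes the square root of -5, which is negative. In the real number system, the square root of a negative number is undefined. The equation x^2 + 5 = 0 has no real solutions. Square roots of negative numbers only exist in the complex numbers.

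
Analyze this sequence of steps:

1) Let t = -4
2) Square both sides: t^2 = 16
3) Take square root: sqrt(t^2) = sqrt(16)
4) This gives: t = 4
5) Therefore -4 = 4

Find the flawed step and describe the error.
Step 4: This gives: t = 4

Step 4 incorrectly states that sqrt(t^2) = t. The correct identity is sqrt(t^2) = |t|. Since t = -4 < 0, we have sqrt(t^2) = |-4| = 4, not t = -4.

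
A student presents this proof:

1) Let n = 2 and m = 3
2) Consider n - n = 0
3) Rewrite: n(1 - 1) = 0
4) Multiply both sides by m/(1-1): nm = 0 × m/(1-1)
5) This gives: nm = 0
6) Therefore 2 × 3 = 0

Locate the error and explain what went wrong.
Step 4: Multiply both sides by m/(1-1): nm = 0 × m/(1-1)

Step 4 multiplies both sides by m/(1-1). However, 1-1 = 0, so this is multiplication by m/0, which is undefined. We cannot multiply by an undefined expression.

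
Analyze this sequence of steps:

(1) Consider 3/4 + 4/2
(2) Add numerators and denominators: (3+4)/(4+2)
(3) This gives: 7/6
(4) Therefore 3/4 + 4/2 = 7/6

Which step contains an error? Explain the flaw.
Step 2: Add numerators and denominators: (3+4)/(4+2)

Step 2 incorrectly adds fractions by separately adding numerators and denominators. This is wrong. The correct method requires a common denominator: 3/4 + 4/2 = (3×2 + 4×4)/(4×2) = 22/8 = 11/4. The method used gives 7/6, which is different.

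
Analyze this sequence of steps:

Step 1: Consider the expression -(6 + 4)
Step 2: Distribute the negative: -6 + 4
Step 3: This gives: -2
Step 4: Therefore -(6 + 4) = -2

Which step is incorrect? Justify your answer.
Step 2: Distribute the negative: -6 + 4

Step 2 incorrectly distributes the negative sign. The correct distribution is -(6 + 4) = -6 - 4 = -10. The negative must be applied to both terms, not just the first. The error treats -(6 + 4) as -6 + 4, which equals -2 instead of -10.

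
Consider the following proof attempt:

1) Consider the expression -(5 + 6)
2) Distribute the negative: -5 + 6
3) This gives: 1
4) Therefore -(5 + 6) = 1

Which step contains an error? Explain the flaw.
Step 2: Distribute the negative: -5 + 6

Step 2 incorrectly distributes the negative sign. The correct distribution is -(5 + 6) = -5 - 6 = -11. The negative must be applied to both terms, not just the first. The error treats -(5 + 6) as -5 + 6, which equals 1 instead of -11.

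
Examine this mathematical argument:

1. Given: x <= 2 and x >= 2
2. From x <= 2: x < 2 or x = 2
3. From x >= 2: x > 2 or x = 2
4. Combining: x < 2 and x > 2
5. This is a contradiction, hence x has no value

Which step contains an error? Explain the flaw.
Step 4: Combining: x < 2 and x > 2

Step 4 incorrectly combines the conditions. From x <= 2 and x >= 2, the intersection is x = 2. The error treats the 'or' cases as 'and' requirements. The correct conclusion is that x = 2 is the unique solution, not that no solution exists.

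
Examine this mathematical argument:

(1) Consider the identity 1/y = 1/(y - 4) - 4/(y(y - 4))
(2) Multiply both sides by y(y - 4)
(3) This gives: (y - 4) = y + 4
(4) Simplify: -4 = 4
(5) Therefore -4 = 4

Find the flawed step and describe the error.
Step 3: This gives: (y - 4) = y + 4

Step 3 makes a sign error when clearing denominators. Multiplying -4/(y(y - 4)) by y(y - 4) gives -4, not +4. The correct result is (y - 4) = y - 4, which is trivially true, not (y - 4) = y + 4. (Step 1 is a valid identity: 1/(y - 4) - 4/(y(y - 4)) = (y - 4)/(y(y - 4)) = 1/y.)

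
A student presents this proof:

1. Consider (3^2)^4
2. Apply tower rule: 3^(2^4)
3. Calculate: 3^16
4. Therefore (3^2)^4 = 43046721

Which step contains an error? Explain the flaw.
Step 2: Apply tower rule: 3^(2^4)

Step 2 incorrectly states that (a^b)^c = a^(b^c). The correct rule is (a^b)^c = a^(b×c). The actual value is (3^2)^4 = 3^8 = 6561, not 3^16 = 43046721.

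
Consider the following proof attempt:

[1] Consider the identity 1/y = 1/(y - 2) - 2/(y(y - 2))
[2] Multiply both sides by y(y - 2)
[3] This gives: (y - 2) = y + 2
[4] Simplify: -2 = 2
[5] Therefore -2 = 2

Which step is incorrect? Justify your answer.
Step 3: This gives: (y - 2) = y + 2

Step 3 makes a sign error when clearing denominators. Multiplying -2/(y(y - 2)) by y(y - 2) gives -2, not +2. The correct result is (y - 2) = y - 2, which is trivially true, not (y - 2) = y + 2. (Step 1 is a valid identity: 1/(y - 2) - 2/(y(y - 2)) = (y - 2)/(y(y - 2)) = 1/y.)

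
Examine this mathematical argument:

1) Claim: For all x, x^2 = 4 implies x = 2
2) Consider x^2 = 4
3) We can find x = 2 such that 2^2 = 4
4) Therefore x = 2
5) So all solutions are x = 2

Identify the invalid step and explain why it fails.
Step 4: Therefore x = 2

Step 4 incorrectly concludes that x = 2 is the only solution. The proof shows that x = 2 is A solution (existence), but does not show it is the ONLY solution (uniqueness). In fact, x = -2 is also a solution since (-2)^2 = 4. Finding one solution doesn't prove there are no others.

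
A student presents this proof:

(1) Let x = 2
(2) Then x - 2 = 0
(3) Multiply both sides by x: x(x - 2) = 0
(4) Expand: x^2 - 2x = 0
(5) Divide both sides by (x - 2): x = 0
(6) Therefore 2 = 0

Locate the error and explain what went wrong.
Step 5: Divide both sides by (x - 2): x = 0

Step 5 divides both sides by (x - 2). However, since x = 2, we have (x - 2) = 0. Division by zero is undefined, making this step invalid.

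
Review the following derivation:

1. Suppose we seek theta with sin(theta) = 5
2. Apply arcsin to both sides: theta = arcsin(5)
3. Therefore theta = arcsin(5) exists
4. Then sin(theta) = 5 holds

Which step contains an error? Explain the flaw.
Step 2: Apply arcsin to both sides: theta = arcsin(5)

Step 2 applies arcsin to 5. However, arcsin(x) is only defined for x in [-1, 1] because sin(theta) can only produce values in that range. Since |5| > 1, arcsin(5) is undefined. There is no angle whose sine equals 5.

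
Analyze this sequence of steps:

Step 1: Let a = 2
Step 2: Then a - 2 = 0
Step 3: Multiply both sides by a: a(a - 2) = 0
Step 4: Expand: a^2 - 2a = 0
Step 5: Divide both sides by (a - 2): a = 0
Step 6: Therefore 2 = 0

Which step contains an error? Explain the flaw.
Step 5: Divide both sides by (a - 2): a = 0

Step 5 divides both sides by (a - 2). However, since a = 2, we have (a - 2) = 0. Division by zero is undefined, making this step invalid.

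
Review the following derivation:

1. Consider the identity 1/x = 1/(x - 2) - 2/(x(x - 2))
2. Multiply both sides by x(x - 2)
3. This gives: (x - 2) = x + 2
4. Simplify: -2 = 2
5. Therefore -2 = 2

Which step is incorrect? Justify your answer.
Step 3: This gives: (x - 2) = x + 2

Step 3 makes a sign error when clearing denominators. Multiplying -2/(x(x - 2)) by x(x - 2) gives -2, not +2. The correct result is (x - 2) = x - 2, which is trivially true, not (x - 2) = x + 2. (Step 1 is a valid identity: 1/(x - 2) - 2/(x(x - 2)) = (x - 2)/(x(x - 2)) = 1/x.)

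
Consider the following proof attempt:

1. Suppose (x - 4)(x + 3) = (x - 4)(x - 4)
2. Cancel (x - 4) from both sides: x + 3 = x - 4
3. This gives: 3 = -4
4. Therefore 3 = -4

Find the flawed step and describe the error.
Step 2: Cancel (x - 4) from both sides: x + 3 = x - 4

Step 2 cancels (x - 4) from both sides. This is only valid if (x - 4) ≠ 0, i.e., x ≠ 4. When x = 4, both sides equal zero regardless of the other factors. The correct approach requires considering x = 4 as a separate case.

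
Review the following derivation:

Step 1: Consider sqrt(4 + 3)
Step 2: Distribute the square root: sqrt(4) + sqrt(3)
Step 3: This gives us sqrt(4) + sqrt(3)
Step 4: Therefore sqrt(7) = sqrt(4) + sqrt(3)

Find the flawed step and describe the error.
Step 2: Distribute the square root: sqrt(4) + sqrt(3)

Step 2 incorrectly 'distributes' the square root over addition. The square root function does not distribute: sqrt(a + b) ≠ sqrt(a) + sqrt(b). In fact, sqrt(4 + 3) = sqrt(7) ≈ 2.6458, while sqrt(4) + sqrt(3) ≈ 3.7321.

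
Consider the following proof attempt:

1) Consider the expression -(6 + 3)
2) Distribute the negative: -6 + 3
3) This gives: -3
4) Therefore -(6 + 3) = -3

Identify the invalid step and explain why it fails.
Step 2: Distribute the negative: -6 + 3

Step 2 incorrectly distributes the negative sign. The correct distribution is -(6 + 3) = -6 - 3 = -9. The negative must be applied to both terms, not just the first. The error treats -(6 + 3) as -6 + 3, which equals -3 instead of -9.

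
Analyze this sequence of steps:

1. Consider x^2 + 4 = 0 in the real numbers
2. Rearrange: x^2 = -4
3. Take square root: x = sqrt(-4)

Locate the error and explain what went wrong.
Step 3: Take square root: x = sqrt(-4)

Step 3 takes the square root of -4, which is negative. In the real number system, the square root of a negative number is undefined. The equation x^2 + 4 = 0 has no real solutions. Square roots of negative numbers only exist in the complex numbers.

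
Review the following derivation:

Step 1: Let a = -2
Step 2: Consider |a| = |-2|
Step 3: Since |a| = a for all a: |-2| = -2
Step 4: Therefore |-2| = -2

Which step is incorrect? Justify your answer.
Step 3: Since |a| = a for all a: |-2| = -2

Step 3 incorrectly states that |a| = a for all a. The correct definition is |a| = a when a >= 0, and |a| = -a when a < 0. Since -2 < 0, we have |-2| = -(-2) = 2, not -2.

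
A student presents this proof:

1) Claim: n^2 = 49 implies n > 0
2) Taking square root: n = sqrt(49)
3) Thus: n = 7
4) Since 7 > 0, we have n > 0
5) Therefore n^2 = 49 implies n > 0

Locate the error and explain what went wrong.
Step 2: Taking square root: n = sqrt(49)

Step 2 takes the square root and assumes the positive root only. The equation n^2 = 49 actually has two solutions: n = 7 and n = -7. The proof silently assumes n > 0 without justification, then uses this assumption to conclude n > 0, which is circular. The counterexample n = -7 shows the claim is false.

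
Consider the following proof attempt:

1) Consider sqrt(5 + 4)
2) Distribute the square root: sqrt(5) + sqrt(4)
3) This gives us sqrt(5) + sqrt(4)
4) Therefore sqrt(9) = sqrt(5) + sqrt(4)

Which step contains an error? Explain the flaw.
Step 2: Distribute the square root: sqrt(5) + sqrt(4)

Step 2 incorrectly 'distributes' the square root over addition. The square root function does not distribute: sqrt(a + b) ≠ sqrt(a) + sqrt(b). In fact, sqrt(5 + 4) = sqrt(9) ≈ 3.0000, while sqrt(5) + sqrt(4) ≈ 4.2361.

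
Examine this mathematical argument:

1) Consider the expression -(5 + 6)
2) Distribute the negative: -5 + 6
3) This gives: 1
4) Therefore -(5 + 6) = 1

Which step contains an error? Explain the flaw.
Step 2: Distribute the negative: -5 + 6

Step 2 incorrectly distributes the negative sign. The correct distribution is -(5 + 6) = -5 - 6 = -11. The negative must be applied to both terms, not just the first. The error treats -(5 + 6) as -5 + 6, which equals 1 instead of -11.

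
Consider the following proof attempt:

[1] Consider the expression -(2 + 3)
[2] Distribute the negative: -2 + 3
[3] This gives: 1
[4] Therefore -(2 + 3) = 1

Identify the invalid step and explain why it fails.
Step 2: Distribute the negative: -2 + 3

Step 2 incorrectly distributes the negative sign. The correct distribution is -(2 + 3) = -2 - 3 = -5. The negative must be applied to both terms, not just the first. The error treats -(2 + 3) as -2 + 3, which equals 1 instead of -5.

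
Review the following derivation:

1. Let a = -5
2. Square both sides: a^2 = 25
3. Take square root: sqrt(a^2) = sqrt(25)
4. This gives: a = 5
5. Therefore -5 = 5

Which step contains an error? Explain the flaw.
Step 4: This gives: a = 5

Step 4 incorrectly states that sqrt(a^2) = a. The correct identity is sqrt(a^2) = |a|. Since a = -5 < 0, we have sqrt(a^2) = |-5| = 5, not a = -5.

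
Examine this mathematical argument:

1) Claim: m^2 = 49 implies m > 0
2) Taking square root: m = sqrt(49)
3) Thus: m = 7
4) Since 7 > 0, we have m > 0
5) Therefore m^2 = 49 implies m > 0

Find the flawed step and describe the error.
Step 2: Taking square root: m = sqrt(49)

Step 2 takes the square root and assumes the positive root only. The equation m^2 = 49 actually has two solutions: m = 7 and m = -7. The proof silently assumes m > 0 without justification, then uses this assumption to conclude m > 0, which is circular. The counterexample m = -7 shows the claim is false.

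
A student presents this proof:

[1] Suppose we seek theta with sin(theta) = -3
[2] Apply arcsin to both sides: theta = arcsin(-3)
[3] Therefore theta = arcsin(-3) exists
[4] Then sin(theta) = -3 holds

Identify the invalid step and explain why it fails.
Step 2: Apply arcsin to both sides: theta = arcsin(-3)

Step 2 applies arcsin to -3. However, arcsin(x) is only defined for x in [-1, 1] because sin(theta) can only produce values in that range. Since |-3| > 1, arcsin(-3) is undefined. There is no angle whose sine equals -3.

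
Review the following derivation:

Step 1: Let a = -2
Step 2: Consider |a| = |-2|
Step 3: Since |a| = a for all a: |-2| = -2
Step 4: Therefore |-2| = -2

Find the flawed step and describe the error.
Step 3: Since |a| = a for all a: |-2| = -2

Step 3 incorrectly states that |a| = a for all a. The correct definition is |a| = a when a >= 0, and |a| = -a when a < 0. Since -2 < 0, we have |-2| = -(-2) = 2, not -2.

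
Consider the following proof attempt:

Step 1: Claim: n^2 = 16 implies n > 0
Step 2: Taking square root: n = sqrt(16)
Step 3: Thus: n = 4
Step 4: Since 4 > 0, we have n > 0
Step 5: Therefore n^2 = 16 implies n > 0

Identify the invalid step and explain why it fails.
Step 2: Taking square root: n = sqrt(16)

Step 2 takes the square root and assumes the positive root only. The equation n^2 = 16 actually has two solutions: n = 4 and n = -4. The proof silently assumes n > 0 without justification, then uses this assumption to conclude n > 0, which is circular. The counterexample n = -4 shows the claim is false.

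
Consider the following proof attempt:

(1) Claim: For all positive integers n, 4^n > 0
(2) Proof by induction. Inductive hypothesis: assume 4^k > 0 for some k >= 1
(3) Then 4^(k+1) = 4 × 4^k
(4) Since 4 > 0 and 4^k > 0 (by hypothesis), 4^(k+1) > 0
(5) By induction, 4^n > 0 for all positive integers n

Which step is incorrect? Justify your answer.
Step 5: By induction, 4^n > 0 for all positive integers n

Step 5 concludes the proof by induction, but no base case was ever established. A valid induction proof requires: (1) a base case proving 4^1 > 0, and (2) an inductive step showing IF 4^k > 0 THEN 4^(k+1) > 0. Steps 2-4 correctly establish the inductive step, but without the base case the conclusion in step 5 does not follow.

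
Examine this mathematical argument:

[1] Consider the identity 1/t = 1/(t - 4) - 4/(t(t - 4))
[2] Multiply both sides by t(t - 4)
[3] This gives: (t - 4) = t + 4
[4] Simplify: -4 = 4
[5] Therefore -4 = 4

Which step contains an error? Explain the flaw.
Step 3: This gives: (t - 4) = t + 4

Step 3 makes a sign error when clearing denominators. Multiplying -4/(t(t - 4)) by t(t - 4) gives -4, not +4. The correct result is (t - 4) = t - 4, which is trivially true, not (t - 4) = t + 4. (Step 1 is a valid identity: 1/(t - 4) - 4/(t(t - 4)) = (t - 4)/(t(t - 4)) = 1/t.)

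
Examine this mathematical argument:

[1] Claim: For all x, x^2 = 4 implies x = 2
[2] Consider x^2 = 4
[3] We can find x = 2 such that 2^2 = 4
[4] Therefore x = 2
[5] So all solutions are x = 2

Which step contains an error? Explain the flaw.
Step 4: Therefore x = 2

Step 4 incorrectly concludes that x = 2 is the only solution. The proof shows that x = 2 is A solution (existence), but does not show it is the ONLY solution (uniqueness). In fact, x = -2 is also a solution since (-2)^2 = 4. Finding one solution doesn't prove there are no others.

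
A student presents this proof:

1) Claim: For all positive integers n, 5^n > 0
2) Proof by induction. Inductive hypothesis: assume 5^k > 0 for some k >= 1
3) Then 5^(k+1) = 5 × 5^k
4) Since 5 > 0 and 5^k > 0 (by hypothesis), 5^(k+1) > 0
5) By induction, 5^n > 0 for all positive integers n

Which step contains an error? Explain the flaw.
Step 5: By induction, 5^n > 0 for all positive integers n

Step 5 concludes the proof by induction, but no base case was ever established. A valid induction proof requires: (1) a base case proving 5^1 > 0, and (2) an inductive step showing IF 5^k > 0 THEN 5^(k+1) > 0. Steps 2-4 correctly establish the inductive step, but without the base case the conclusion in step 5 does not follow.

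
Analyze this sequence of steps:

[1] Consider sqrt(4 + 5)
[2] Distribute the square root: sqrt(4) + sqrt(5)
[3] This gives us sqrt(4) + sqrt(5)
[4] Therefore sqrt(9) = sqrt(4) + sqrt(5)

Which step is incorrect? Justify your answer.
Step 2: Distribute the square root: sqrt(4) + sqrt(5)

Step 2 incorrectly 'distributes' the square root over addition. The square root function does not distribute: sqrt(a + b) ≠ sqrt(a) + sqrt(b). In fact, sqrt(4 + 5) = sqrt(9) ≈ 3.0000, while sqrt(4) + sqrt(5) ≈ 4.2361.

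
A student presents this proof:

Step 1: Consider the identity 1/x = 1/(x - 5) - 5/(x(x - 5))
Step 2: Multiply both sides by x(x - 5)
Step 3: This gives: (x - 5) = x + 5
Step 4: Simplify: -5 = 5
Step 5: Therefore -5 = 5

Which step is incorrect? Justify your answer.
Step 3: This gives: (x - 5) = x + 5

Step 3 makes a sign error when clearing denominators. Multiplying -5/(x(x - 5)) by x(x - 5) gives -5, not +5. The correct result is (x - 5) = x - 5, which is trivially true, not (x - 5) = x + 5. (Step 1 is a valid identity: 1/(x - 5) - 5/(x(x - 5)) = (x - 5)/(x(x - 5)) = 1/x.)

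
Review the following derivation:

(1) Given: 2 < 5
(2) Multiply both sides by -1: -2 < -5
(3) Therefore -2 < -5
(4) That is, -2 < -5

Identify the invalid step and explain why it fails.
Step 2: Multiply both sides by -1: -2 < -5

Step 2 multiplies both sides by -1 but fails to reverse the inequality sign. When multiplying (or dividing) an inequality by a negative number, the direction must be reversed. Since 2 < 5, we should get -2 > -5, i.e., -2 > -5.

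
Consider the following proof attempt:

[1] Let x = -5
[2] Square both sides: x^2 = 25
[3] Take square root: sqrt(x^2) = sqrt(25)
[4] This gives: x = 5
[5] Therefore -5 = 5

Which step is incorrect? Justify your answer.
Step 4: This gives: x = 5

Step 4 incorrectly states that sqrt(x^2) = x. The correct identity is sqrt(x^2) = |x|. Since x = -5 < 0, we have sqrt(x^2) = |-5| = 5, not x = -5.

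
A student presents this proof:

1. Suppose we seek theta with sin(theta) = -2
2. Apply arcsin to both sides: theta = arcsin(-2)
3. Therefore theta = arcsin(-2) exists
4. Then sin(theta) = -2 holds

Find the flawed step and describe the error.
Step 2: Apply arcsin to both sides: theta = arcsin(-2)

Step 2 applies arcsin to -2. However, arcsin(x) is only defined for x in [-1, 1] because sin(theta) can only produce values in that range. Since |-2| > 1, arcsin(-2) is undefined. There is no angle whose sine equals -2.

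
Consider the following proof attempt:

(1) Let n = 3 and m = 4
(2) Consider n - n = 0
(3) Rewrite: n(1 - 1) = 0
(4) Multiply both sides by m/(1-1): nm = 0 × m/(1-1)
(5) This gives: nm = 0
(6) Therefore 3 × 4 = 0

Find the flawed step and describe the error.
Step 4: Multiply both sides by m/(1-1): nm = 0 × m/(1-1)

Step 4 multiplies both sides by m/(1-1). However, 1-1 = 0, so this is multiplication by m/0, which is undefined. We cannot multiply by an undefined expression.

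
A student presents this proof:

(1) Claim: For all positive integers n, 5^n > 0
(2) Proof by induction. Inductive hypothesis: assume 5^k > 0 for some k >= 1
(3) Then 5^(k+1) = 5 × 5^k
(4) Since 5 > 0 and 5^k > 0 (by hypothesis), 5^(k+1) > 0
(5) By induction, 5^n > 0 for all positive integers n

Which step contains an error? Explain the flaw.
Step 5: By induction, 5^n > 0 for all positive integers n

Step 5 concludes the proof by induction, but no base case was ever established. A valid induction proof requires: (1) a base case proving 5^1 > 0, and (2) an inductive step showing IF 5^k > 0 THEN 5^(k+1) > 0. Steps 2-4 correctly establish the inductive step, but without the base case the conclusion in step 5 does not follow.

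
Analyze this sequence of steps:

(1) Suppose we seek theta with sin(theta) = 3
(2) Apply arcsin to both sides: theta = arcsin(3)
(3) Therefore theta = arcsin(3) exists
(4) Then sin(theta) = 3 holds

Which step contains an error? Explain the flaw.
Step 2: Apply arcsin to both sides: theta = arcsin(3)

Step 2 applies arcsin to 3. However, arcsin(x) is only defined for x in [-1, 1] because sin(theta) can only produce values in that range. Since |3| > 1, arcsin(3) is undefined. There is no angle whose sine equals 3.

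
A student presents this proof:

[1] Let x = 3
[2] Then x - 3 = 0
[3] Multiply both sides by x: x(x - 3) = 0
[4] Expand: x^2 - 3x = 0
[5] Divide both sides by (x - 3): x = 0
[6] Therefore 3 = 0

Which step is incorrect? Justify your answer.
Step 5: Divide both sides by (x - 3): x = 0

Step 5 divides both sides by (x - 3). However, since x = 3, we have (x - 3) = 0. Division by zero is undefined, making this step invalid.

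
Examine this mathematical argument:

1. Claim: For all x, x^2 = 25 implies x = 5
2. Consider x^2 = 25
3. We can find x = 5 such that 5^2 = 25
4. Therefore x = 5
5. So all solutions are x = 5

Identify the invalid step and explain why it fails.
Step 4: Therefore x = 5

Step 4 incorrectly concludes that x = 5 is the only solution. The proof shows that x = 5 is A solution (existence), but does not show it is the ONLY solution (uniqueness). In fact, x = -5 is also a solution since (-5)^2 = 25. Finding one solution doesn't prove there are no others.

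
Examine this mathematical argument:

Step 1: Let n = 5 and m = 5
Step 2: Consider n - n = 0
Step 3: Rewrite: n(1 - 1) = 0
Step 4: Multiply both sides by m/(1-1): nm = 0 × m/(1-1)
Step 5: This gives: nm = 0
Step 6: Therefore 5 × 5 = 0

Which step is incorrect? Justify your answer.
Step 4: Multiply both sides by m/(1-1): nm = 0 × m/(1-1)

Step 4 multiplies both sides by m/(1-1). However, 1-1 = 0, so this is multiplication by m/0, which is undefined. We cannot multiply by an undefined expression.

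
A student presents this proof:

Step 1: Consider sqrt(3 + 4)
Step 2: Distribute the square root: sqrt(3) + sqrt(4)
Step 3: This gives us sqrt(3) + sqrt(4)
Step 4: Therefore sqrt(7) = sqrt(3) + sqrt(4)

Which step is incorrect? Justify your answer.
Step 2: Distribute the square root: sqrt(3) + sqrt(4)

Step 2 incorrectly 'distributes' the square root over addition. The square root function does not distribute: sqrt(a + b) ≠ sqrt(a) + sqrt(b). In fact, sqrt(3 + 4) = sqrt(7) ≈ 2.6458, while sqrt(3) + sqrt(4) ≈ 3.7321.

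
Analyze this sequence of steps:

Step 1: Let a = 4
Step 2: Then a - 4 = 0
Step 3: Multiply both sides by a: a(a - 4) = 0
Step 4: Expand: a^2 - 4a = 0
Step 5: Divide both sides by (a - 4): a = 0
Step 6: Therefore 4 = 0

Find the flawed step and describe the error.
Step 5: Divide both sides by (a - 4): a = 0

Step 5 divides both sides by (a - 4). However, since a = 4, we have (a - 4) = 0. Division by zero is undefined, making this step invalid.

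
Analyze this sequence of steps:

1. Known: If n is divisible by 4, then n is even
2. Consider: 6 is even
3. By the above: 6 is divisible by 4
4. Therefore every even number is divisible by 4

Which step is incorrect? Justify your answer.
Step 3: By the above: 6 is divisible by 4

Step 3 commits the fallacy of affirming the consequent. The known fact 'divisible by 4 → even' does NOT imply 'even → divisible by 4'. That would be the converse, which is false. For example, 6 is even but 6 ÷ 4 = 1.50, which is not an integer.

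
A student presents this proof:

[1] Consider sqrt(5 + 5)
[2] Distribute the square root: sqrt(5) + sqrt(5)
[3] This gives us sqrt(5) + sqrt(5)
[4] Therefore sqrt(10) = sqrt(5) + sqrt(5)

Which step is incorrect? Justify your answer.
Step 2: Distribute the square root: sqrt(5) + sqrt(5)

Step 2 incorrectly 'distributes' the square root over addition. The square root function does not distribute: sqrt(a + b) ≠ sqrt(a) + sqrt(b). In fact, sqrt(5 + 5) = sqrt(10) ≈ 3.1623, while sqrt(5) + sqrt(5) ≈ 4.4721.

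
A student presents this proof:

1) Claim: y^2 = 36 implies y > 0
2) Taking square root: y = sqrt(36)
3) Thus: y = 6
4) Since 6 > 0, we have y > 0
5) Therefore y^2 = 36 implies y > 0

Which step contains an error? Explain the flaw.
Step 2: Taking square root: y = sqrt(36)

Step 2 takes the square root and assumes the positive root only. The equation y^2 = 36 actually has two solutions: y = 6 and y = -6. The proof silently assumes y > 0 without justification, then uses this assumption to conclude y > 0, which is circular. The counterexample y = -6 shows the claim is false.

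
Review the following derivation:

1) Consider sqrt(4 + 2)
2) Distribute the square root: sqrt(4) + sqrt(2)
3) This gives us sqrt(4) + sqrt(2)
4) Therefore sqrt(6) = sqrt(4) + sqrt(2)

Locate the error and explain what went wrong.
Step 2: Distribute the square root: sqrt(4) + sqrt(2)

Step 2 incorrectly 'distributes' the square root over addition. The square root function does not distribute: sqrt(a + b) ≠ sqrt(a) + sqrt(b). In fact, sqrt(4 + 2) = sqrt(6) ≈ 2.4495, while sqrt(4) + sqrt(2) ≈ 3.4142.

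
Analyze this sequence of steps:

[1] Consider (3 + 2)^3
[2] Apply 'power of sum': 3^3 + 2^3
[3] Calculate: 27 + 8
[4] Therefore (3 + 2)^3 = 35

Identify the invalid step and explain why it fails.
Step 2: Apply 'power of sum': 3^3 + 2^3

Step 2 incorrectly applies a non-existent rule '(a+b)^n = a^n + b^n'. This is false in general. The correct expansion uses the binomial theorem. The actual value is (3 + 2)^3 = 5^3 = 125, not 35.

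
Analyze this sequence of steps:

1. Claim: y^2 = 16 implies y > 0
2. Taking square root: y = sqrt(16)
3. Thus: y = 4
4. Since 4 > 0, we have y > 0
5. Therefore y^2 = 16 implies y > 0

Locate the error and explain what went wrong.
Step 2: Taking square root: y = sqrt(16)

Step 2 takes the square root and assumes the positive root only. The equation y^2 = 16 actually has two solutions: y = 4 and y = -4. The proof silently assumes y > 0 without justification, then uses this assumption to conclude y > 0, which is circular. The counterexample y = -4 shows the claim is false.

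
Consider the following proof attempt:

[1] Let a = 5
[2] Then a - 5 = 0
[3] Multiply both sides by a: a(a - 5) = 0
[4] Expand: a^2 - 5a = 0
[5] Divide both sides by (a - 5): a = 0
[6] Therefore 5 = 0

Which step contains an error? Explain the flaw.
Step 5: Divide both sides by (a - 5): a = 0

Step 5 divides both sides by (a - 5). However, since a = 5, we have (a - 5) = 0. Division by zero is undefined, making this step invalid.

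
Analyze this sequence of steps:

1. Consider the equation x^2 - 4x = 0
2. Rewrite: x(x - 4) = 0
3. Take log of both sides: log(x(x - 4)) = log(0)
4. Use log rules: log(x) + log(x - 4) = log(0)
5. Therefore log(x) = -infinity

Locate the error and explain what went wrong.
Step 3: Take log of both sides: log(x(x - 4)) = log(0)

Step 3 takes the logarithm of both sides, resulting in log(0) on the right side. The logarithm is only defined for positive numbers; log(0) is undefined (approaches negative infinity). This operation is invalid.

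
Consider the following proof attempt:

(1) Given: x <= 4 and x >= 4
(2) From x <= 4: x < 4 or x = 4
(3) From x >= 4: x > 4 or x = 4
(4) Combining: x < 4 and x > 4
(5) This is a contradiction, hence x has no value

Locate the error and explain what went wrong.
Step 4: Combining: x < 4 and x > 4

Step 4 incorrectly combines the conditions. From x <= 4 and x >= 4, the intersection is x = 4. The error treats the 'or' cases as 'and' requirements. The correct conclusion is that x = 4 is the unique solution, not that no solution exists.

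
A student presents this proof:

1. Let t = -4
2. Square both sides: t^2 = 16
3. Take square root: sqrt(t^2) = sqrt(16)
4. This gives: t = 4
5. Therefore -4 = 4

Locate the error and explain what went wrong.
Step 4: This gives: t = 4

Step 4 incorrectly states that sqrt(t^2) = t. The correct identity is sqrt(t^2) = |t|. Since t = -4 < 0, we have sqrt(t^2) = |-4| = 4, not t = -4.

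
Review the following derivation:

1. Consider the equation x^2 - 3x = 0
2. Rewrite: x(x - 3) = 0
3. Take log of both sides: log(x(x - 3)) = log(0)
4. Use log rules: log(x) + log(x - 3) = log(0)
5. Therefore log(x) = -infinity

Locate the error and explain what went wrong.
Step 3: Take log of both sides: log(x(x - 3)) = log(0)

Step 3 takes the logarithm of both sides, resulting in log(0) on the right side. The logarithm is only defined for positive numbers; log(0) is undefined (approaches negative infinity). This operation is invalid.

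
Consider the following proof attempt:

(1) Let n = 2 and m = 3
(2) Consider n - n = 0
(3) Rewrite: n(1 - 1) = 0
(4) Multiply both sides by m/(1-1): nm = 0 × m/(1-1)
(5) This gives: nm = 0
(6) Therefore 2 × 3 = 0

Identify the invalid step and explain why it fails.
Step 4: Multiply both sides by m/(1-1): nm = 0 × m/(1-1)

Step 4 multiplies both sides by m/(1-1). However, 1-1 = 0, so this is multiplication by m/0, which is undefined. We cannot multiply by an undefined expression.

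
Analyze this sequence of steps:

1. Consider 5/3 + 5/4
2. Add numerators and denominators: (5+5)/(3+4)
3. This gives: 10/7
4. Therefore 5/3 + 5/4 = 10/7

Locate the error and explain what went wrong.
Step 2: Add numerators and denominators: (5+5)/(3+4)

Step 2 incorrectly adds fractions by separately adding numerators and denominators. This is wrong. The correct method requires a common denominator: 5/3 + 5/4 = (5×4 + 5×3)/(3×4) = 35/12 = 35/12. The method used gives 10/7, which is different.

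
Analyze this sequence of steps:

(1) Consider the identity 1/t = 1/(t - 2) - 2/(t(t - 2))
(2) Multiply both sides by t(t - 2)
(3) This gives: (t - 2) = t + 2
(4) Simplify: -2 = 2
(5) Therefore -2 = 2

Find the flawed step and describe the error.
Step 3: This gives: (t - 2) = t + 2

Step 3 makes a sign error when clearing denominators. Multiplying -2/(t(t - 2)) by t(t - 2) gives -2, not +2. The correct result is (t - 2) = t - 2, which is trivially true, not (t - 2) = t + 2. (Step 1 is a valid identity: 1/(t - 2) - 2/(t(t - 2)) = (t - 2)/(t(t - 2)) = 1/t.)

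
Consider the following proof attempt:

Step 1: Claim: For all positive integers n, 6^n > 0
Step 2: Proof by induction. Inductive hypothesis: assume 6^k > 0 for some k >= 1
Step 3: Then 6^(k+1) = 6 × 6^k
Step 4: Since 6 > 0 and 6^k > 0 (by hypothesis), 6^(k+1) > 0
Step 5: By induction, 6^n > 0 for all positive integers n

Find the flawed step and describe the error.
Step 5: By induction, 6^n > 0 for all positive integers n

Step 5 concludes the proof by induction, but no base case was ever established. A valid induction proof requires: (1) a base case proving 6^1 > 0, and (2) an inductive step showing IF 6^k > 0 THEN 6^(k+1) > 0. Steps 2-4 correctly establish the inductive step, but without the base case the conclusion in step 5 does not follow.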